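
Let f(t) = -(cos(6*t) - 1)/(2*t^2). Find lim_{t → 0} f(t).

9

Direct substitution gives 0/0.
Apply L'Hôpital: lim (-6*sin(6*t))/(-4*t), still 0/0.
After 2 applications of L'Hôpital's rule the quotient is (-36*cos(6*t))/(-4); substituting t = 0 gives 9.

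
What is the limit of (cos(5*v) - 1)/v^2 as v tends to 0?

Direct substitution gives 0/0.
Apply L'Hôpital: lim (-5*sin(5*v))/(2*v), still 0/0.
After 2 applications of L'Hôpital's rule the quotient is (-25*cos(5*v))/(2); substituting v = 0 gives -25/2.

-25/2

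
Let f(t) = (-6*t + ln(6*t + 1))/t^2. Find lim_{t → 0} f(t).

Direct substitution gives 0/0.
Apply L'Hôpital: lim (-6 + 6/(6*t + 1))/(2*t), still 0/0.
After 2 applications of L'Hôpital's rule the quotient is (-36/(6*t + 1)^2)/(2); substituting t = 0 gives -18.

-18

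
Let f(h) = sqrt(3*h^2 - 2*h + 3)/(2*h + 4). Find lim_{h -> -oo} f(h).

For large |h|, √(3*h^2 - 2*h + 3) ≈ √3·|h| and the denominator ≈ 2h.
Since h → −∞, |h| = −h, giving −√3/(2) = -√(3)/2.

-√(3)/2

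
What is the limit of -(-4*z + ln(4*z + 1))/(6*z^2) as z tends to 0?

Direct substitution gives 0/0.
Apply L'Hôpital: lim (-4 + 4/(4*z + 1))/(-12*z), still 0/0.
After 2 applications of L'Hôpital's rule the quotient is (-16/(4*z + 1)^2)/(-12); substituting z = 0 gives 4/3.

4/3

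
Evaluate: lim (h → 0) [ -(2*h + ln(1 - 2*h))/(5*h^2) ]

Direct substitution gives 0/0.
Apply L'Hôpital: lim (2 - 2/(1 - 2*h))/(-10*h), still 0/0.
After 2 applications of L'Hôpital's rule the quotient is (-4/(1 - 2*h)^2)/(-10); substituting h = 0 gives 2/5.

2/5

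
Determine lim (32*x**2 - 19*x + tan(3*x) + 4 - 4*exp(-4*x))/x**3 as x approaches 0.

155/3

Substitution gives 0/0 (the numerator vanishes to order 3).
Expand each term to order x^3: the coefficient of x^3 in -4·e^(-4x) is 128/3 and in tan(3x) is 9.
Lower-order terms cancel with the polynomial part, so the numerator is (155/3)·x^3 + o(x^3), and the limit is (155/3)/(1) = 155/3.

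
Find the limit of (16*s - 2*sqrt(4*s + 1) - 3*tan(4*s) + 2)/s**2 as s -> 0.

Substitution gives 0/0 (the numerator vanishes to order 2).
Expand each term to order s^2: the coefficient of s^2 in -3·tan(4s) is 0 and in -2·√(1 + 4s) is 4.
Lower-order terms cancel with the polynomial part, so the numerator is (4)·s^2 + o(s^2), and the limit is (4)/(1) = 4.

4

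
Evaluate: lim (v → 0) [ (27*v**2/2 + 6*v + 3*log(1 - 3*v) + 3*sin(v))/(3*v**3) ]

-55/6

Substitution gives 0/0 (the numerator vanishes to order 3).
Expand each term to order v^3: the coefficient of v^3 in 3·sin(v) is -1/2 and in 3·ln(1 - 3v) is -27.
Lower-order terms cancel with the polynomial part, so the numerator is (-55/2)·v^3 + o(v^3), and the limit is (-55/2)/(3) = -55/6.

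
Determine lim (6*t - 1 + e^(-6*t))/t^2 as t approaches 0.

18

Direct substitution gives 0/0.
Apply L'Hôpital: lim (6 - 6*e^(-6*t))/(2*t), still 0/0.
After 2 applications of L'Hôpital's rule the quotient is (36*e^(-6*t))/(2); substituting t = 0 gives 18.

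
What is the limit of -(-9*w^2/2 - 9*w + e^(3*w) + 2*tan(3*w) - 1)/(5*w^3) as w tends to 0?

-9/2

Substitution gives 0/0 (the numerator vanishes to order 3).
Expand each term to order w^3: the coefficient of w^3 in e^(3w) is 9/2 and in 2·tan(3w) is 18.
Lower-order terms cancel with the polynomial part, so the numerator is (45/2)·w^3 + o(w^3), and the limit is (45/2)/(-5) = -9/2.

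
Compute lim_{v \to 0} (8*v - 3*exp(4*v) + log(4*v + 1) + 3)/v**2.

-32

Substitution gives 0/0 (the numerator vanishes to order 2).
Expand each term to order v^2: the coefficient of v^2 in ln(1 + 4v) is -8 and in -3·e^(4v) is -24.
Lower-order terms cancel with the polynomial part, so the numerator is (-32)·v^2 + o(v^2), and the limit is (-32)/(1) = -32.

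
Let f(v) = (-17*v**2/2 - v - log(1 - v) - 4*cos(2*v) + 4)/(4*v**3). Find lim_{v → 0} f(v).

Substitution gives 0/0; apply L'Hôpital's rule 3 times.
After differentiating numerator and denominator 3 times the quotient is (-32*sin(2*v) - 2/(v - 1)^3)/(24); at v = 0 this is 1/12.

1/12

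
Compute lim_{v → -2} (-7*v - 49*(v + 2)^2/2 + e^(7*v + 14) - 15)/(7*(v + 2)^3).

Direct substitution gives 0/0.
Apply L'Hôpital: lim (-49*v + 7*e^(7*v + 14) - 105)/(21*(v + 2)^2), still 0/0.
Apply L'Hôpital: lim (49*e^(7*v + 14) - 49)/(42*v + 84), still 0/0.
After 3 applications of L'Hôpital's rule the quotient is (343*e^(7*v + 14))/(42); substituting v = -2 gives 49/6.

49/6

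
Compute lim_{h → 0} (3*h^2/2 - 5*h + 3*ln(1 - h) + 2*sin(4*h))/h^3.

Substitution gives 0/0; apply L'Hôpital's rule 3 times.
After differentiating numerator and denominator 3 times the quotient is (-128*cos(4*h) + 6/(h - 1)^3)/(6); at h = 0 this is -67/3.

-67/3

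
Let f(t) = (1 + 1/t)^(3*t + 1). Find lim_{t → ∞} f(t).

Let L be the limit and take ln: ln L = lim (3t + 1)·ln(1 + 1/t) = lim (3t + 1)·(1/t + O(1/t²)) = 3.
Hence L = e^(3).

e^(3)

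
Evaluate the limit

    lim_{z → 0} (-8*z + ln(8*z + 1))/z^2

-32

Direct substitution gives 0/0.
Apply L'Hôpital: lim (-8 + 8/(8*z + 1))/(2*z), still 0/0.
After 2 applications of L'Hôpital's rule the quotient is (-64/(8*z + 1)^2)/(2); substituting z = 0 gives -32.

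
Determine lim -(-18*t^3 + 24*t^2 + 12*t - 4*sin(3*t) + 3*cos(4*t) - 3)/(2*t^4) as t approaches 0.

Substitution gives 0/0 (the numerator vanishes to order 4).
Expand each term to order t^4: the coefficient of t^4 in -4·sin(3t) is 0 and in 3·cos(4t) is 32.
Lower-order terms cancel with the polynomial part, so the numerator is (32)·t^4 + o(t^4), and the limit is (32)/(-2) = -16.

-16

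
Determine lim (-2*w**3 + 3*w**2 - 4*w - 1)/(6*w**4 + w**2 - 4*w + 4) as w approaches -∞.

0

The denominator has degree 4 and the numerator degree 3. Dividing numerator and denominator by w^4 sends every term to 0 except the leading denominator term, so the limit is 0.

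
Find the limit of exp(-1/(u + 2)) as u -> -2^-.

∞

As u → -2⁻, -1/(u + 2) → +∞, so e^(-1/(u + 2)) → ∞.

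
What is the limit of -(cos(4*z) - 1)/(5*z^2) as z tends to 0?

8/5

Direct substitution gives 0/0.
Apply L'Hôpital: lim (-4*sin(4*z))/(-10*z), still 0/0.
After 2 applications of L'Hôpital's rule the quotient is (-16*cos(4*z))/(-10); substituting z = 0 gives 8/5.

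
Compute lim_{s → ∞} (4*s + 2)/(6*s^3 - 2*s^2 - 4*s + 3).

The denominator has degree 3 and the numerator degree 1. Dividing numerator and denominator by s^3 sends every term to 0 except the leading denominator term, so the limit is 0.

0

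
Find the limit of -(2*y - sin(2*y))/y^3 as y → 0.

-4/3

Direct substitution gives 0/0.
Apply L'Hôpital: lim (2 - 2*cos(2*y))/(-3*y^2), still 0/0.
Apply L'Hôpital: lim (4*sin(2*y))/(-6*y), still 0/0.
After 3 applications of L'Hôpital's rule the quotient is (8*cos(2*y))/(-6); substituting y = 0 gives -4/3.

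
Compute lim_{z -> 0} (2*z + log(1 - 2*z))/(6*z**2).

Direct substitution gives 0/0.
Apply L'Hôpital: lim (2 - 2/(1 - 2*z))/(12*z), still 0/0.
After 2 applications of L'Hôpital's rule the quotient is (-4/(1 - 2*z)^2)/(12); substituting z = 0 gives -1/3.

-1/3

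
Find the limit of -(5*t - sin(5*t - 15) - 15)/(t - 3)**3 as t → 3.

Direct substitution gives 0/0.
Apply L'Hôpital: lim (5 - 5*cos(5*t - 15))/(-3*(t - 3)^2), still 0/0.
Apply L'Hôpital: lim (25*sin(5*t - 15))/(18 - 6*t), still 0/0.
After 3 applications of L'Hôpital's rule the quotient is (125*cos(5*t - 15))/(-6); substituting t = 3 gives -125/6.

-125/6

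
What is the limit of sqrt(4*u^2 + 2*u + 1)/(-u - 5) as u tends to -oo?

For large |u|, √(4*u^2 + 2*u + 1) ≈ √4·|u| and the denominator ≈ -u.
Since u → −∞, |u| = −u, giving −√4/(-1) = 2.

2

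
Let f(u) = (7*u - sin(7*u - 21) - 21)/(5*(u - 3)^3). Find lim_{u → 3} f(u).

Direct substitution gives 0/0.
Apply L'Hôpital: lim (7 - 7*cos(7*u - 21))/(15*(u - 3)^2), still 0/0.
Apply L'Hôpital: lim (49*sin(7*u - 21))/(30*u - 90), still 0/0.
After 3 applications of L'Hôpital's rule the quotient is (343*cos(7*u - 21))/(30); substituting u = 3 gives 343/30.

343/30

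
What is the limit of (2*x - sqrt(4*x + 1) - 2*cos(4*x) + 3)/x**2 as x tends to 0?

Substitution gives 0/0 (the numerator vanishes to order 2).
Expand each term to order x^2: the coefficient of x^2 in -2·cos(4x) is 16 and in −√(1 + 4x) is 2.
Lower-order terms cancel with the polynomial part, so the numerator is (18)·x^2 + o(x^2), and the limit is (18)/(1) = 18.

18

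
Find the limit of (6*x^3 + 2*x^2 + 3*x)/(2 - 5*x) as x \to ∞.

The numerator has higher degree (3 > 1); the quotient behaves like (6/(-5))·x^2 for large |x|.
As x → +∞ this diverges to -∞.

-∞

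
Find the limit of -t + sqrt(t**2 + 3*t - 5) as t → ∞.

This has the form ∞ − ∞. Multiply and divide by the conjugate √(t^2 + 3*t - 5) + t.
That gives (3t - 5) / (√(t^2 + 3*t - 5) + t).
Divide numerator and denominator by t: the limit is 3/(2·1) = 3/2.

3/2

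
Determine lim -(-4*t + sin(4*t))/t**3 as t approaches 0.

32/3

Direct substitution gives 0/0.
Apply L'Hôpital: lim (4*cos(4*t) - 4)/(-3*t^2), still 0/0.
Apply L'Hôpital: lim (-16*sin(4*t))/(-6*t), still 0/0.
After 3 applications of L'Hôpital's rule the quotient is (-64*cos(4*t))/(-6); substituting t = 0 gives 32/3.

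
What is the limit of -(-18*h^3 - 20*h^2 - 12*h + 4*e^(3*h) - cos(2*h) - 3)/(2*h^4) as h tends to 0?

-77/12

Substitution gives 0/0 (the numerator vanishes to order 4).
Expand each term to order h^4: the coefficient of h^4 in 4·e^(3h) is 27/2 and in −cos(2h) is -2/3.
Lower-order terms cancel with the polynomial part, so the numerator is (77/6)·h^4 + o(h^4), and the limit is (77/6)/(-2) = -77/12.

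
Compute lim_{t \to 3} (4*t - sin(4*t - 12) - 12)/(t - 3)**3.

32/3

Direct substitution gives 0/0.
Apply L'Hôpital: lim (4 - 4*cos(4*t - 12))/(3*(t - 3)^2), still 0/0.
Apply L'Hôpital: lim (16*sin(4*t - 12))/(6*t - 18), still 0/0.
After 3 applications of L'Hôpital's rule the quotient is (64*cos(4*t - 12))/(6); substituting t = 3 gives 32/3.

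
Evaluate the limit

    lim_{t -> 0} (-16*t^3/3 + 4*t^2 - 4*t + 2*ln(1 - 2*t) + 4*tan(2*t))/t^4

-8

Substitution gives 0/0 (the numerator vanishes to order 4).
Expand each term to order t^4: the coefficient of t^4 in 2·ln(1 - 2t) is -8 and in 4·tan(2t) is 0.
Lower-order terms cancel with the polynomial part, so the numerator is (-8)·t^4 + o(t^4), and the limit is (-8)/(1) = -8.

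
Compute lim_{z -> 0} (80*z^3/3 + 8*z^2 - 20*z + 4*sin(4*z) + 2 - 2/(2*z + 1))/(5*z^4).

Substitution gives 0/0 (the numerator vanishes to order 4).
Expand each term to order z^4: the coefficient of z^4 in -2·1/(1 + 2z) is -32 and in 4·sin(4z) is 0.
Lower-order terms cancel with the polynomial part, so the numerator is (-32)·z^4 + o(z^4), and the limit is (-32)/(5) = -32/5.

-32/5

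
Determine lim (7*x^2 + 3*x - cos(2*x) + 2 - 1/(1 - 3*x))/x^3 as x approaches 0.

Substitution gives 0/0 (the numerator vanishes to order 3).
Expand each term to order x^3: the coefficient of x^3 in −1/(1 - 3x) is -27 and in −cos(2x) is 0.
Lower-order terms cancel with the polynomial part, so the numerator is (-27)·x^3 + o(x^3), and the limit is (-27)/(1) = -27.

-27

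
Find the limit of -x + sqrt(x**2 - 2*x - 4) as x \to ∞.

This has the form ∞ − ∞. Multiply and divide by the conjugate √(x^2 - 2*x - 4) + x.
That gives (-2x - 4) / (√(x^2 - 2*x - 4) + x).
Divide numerator and denominator by x: the limit is -2/(2·1) = -1.

-1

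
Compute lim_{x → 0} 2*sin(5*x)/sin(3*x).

10/3

Substitution gives 0/0.
Divide numerator and denominator by x: sin(5x)/x → 5 and sin(3x)/x → 3, so the limit is 2·5/3 = 10/3.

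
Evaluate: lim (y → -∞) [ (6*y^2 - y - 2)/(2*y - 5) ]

The numerator has higher degree (2 > 1); the quotient behaves like (6/(2))·y^1 for large |y|.
As y → −∞ this diverges to -∞.

-∞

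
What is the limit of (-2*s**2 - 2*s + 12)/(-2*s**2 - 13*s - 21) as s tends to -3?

Since s = -3 makes numerator and denominator zero, (s + 3) divides both.
Cancelling it gives (4 - 2*s)/(-2*s - 7); now plug in s = -3 to get -10.

-10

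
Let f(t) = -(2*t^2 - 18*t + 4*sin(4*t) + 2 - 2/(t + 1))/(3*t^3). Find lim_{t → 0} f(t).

Substitution gives 0/0; apply L'Hôpital's rule 3 times.
After differentiating numerator and denominator 3 times the quotient is (-256*cos(4*t) + 12/(t + 1)^4)/(-18); at t = 0 this is 122/9.

122/9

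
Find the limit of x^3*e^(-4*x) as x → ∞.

0

Write as x^3/e^{4x}, an ∞/∞ form.
Exponential growth dominates any polynomial, so repeated L'Hôpital (or the standard result) gives 0.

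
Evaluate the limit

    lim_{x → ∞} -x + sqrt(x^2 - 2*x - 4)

-1

An ∞ − ∞ form. Rationalising with the conjugate, the difference becomes (-2x - 4) / (√(x^2 - 2*x - 4) + x).
For large x the denominator behaves like 2·x, so the quotient tends to -2/2 = -1.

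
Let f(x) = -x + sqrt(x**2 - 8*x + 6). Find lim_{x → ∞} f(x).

-4

An ∞ − ∞ form. Rationalising with the conjugate, the difference becomes (-8x + 6) / (√(x^2 - 8*x + 6) + x).
For large x the denominator behaves like 2·x, so the quotient tends to -8/2 = -4.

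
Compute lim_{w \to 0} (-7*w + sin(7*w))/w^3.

-343/6

Direct substitution gives 0/0.
Apply L'Hôpital: lim (7*cos(7*w) - 7)/(3*w^2), still 0/0.
Apply L'Hôpital: lim (-49*sin(7*w))/(6*w), still 0/0.
After 3 applications of L'Hôpital's rule the quotient is (-343*cos(7*w))/(6); substituting w = 0 gives -343/6.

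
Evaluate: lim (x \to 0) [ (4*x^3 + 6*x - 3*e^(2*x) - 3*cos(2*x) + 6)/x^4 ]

-4

Substitution gives 0/0 (the numerator vanishes to order 4).
Expand each term to order x^4: the coefficient of x^4 in -3·e^(2x) is -2 and in -3·cos(2x) is -2.
Lower-order terms cancel with the polynomial part, so the numerator is (-4)·x^4 + o(x^4), and the limit is (-4)/(1) = -4.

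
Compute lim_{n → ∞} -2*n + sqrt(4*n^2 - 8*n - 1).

This has the form ∞ − ∞. Multiply and divide by the conjugate √(4*n^2 - 8*n - 1) + 2n.
That gives (-8n - 1) / (√(4*n^2 - 8*n - 1) + 2n).
Divide numerator and denominator by n: the limit is -8/(2·2) = -2.

-2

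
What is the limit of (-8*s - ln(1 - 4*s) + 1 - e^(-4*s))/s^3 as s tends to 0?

32

Substitution gives 0/0 (the numerator vanishes to order 3).
Expand each term to order s^3: the coefficient of s^3 in −ln(1 - 4s) is 64/3 and in −e^(-4s) is 32/3.
Lower-order terms cancel with the polynomial part, so the numerator is (32)·s^3 + o(s^3), and the limit is (32)/(1) = 32.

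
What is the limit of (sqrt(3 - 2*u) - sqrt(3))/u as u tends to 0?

-√(3)/3

Substitution gives 0/0. Multiply numerator and denominator by the conjugate √(3 - 2u) + √3.
The numerator becomes (3 - 2u) − 3 = -2u, so the expression simplifies to -2/(√(3 - 2u) + √3).
Letting u → 0 gives -2/(2√3) = -√(3)/3.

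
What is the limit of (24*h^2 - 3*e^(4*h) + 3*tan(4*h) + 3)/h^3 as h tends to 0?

Substitution gives 0/0; apply L'Hôpital's rule 3 times.
After differentiating numerator and denominator 3 times the quotient is (-192*e^(4*h) + 1152*tan(4*h)^4 + 1536*tan(4*h)^2 + 384)/(6); at h = 0 this is 32.

32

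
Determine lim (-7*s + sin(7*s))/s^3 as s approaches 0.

Direct substitution gives 0/0.
Apply L'Hôpital: lim (7*cos(7*s) - 7)/(3*s^2), still 0/0.
Apply L'Hôpital: lim (-49*sin(7*s))/(6*s), still 0/0.
After 3 applications of L'Hôpital's rule the quotient is (-343*cos(7*s))/(6); substituting s = 0 gives -343/6.

-343/6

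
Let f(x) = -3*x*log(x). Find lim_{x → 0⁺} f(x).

This is a 0·(−∞) form. Rewrite as -3·ln(x) / x^(−1) and apply L'Hôpital:
the derivative quotient is -3·(1/x) / (−1·x^(−2)) = (3/1)·x^1 → 0.

0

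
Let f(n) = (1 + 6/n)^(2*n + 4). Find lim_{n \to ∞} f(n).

e^(12)

Let L be the limit and take ln: ln L = lim (2n + 4)·ln(1 + 6/n) = lim (2n + 4)·(6/n + O(1/n²)) = 12.
Hence L = e^(12).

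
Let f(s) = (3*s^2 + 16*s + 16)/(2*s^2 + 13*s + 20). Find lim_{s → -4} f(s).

8/3

At s = -4 both the top and bottom vanish — a removable singularity. Factoring out (s + 4) from each leaves (3*s + 4)/(2*s + 5), which at s = -4 equals 8/3.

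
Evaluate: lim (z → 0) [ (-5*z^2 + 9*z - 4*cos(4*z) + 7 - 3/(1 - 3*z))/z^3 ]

Substitution gives 0/0; apply L'Hôpital's rule 3 times.
After differentiating numerator and denominator 3 times the quotient is (-256*sin(4*z) - 486/(3*z - 1)^4)/(6); at z = 0 this is -81.

-81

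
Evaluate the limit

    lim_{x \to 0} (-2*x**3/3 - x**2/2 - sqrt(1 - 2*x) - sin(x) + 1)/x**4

5/8

Substitution gives 0/0 (the numerator vanishes to order 4).
Expand each term to order x^4: the coefficient of x^4 in −√(1 - 2x) is 5/8 and in −sin(x) is 0.
Lower-order terms cancel with the polynomial part, so the numerator is (5/8)·x^4 + o(x^4), and the limit is (5/8)/(1) = 5/8.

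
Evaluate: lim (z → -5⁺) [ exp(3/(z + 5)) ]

∞

As z → -5⁺, 3/(z + 5) → +∞, so e^(3/(z + 5)) → ∞.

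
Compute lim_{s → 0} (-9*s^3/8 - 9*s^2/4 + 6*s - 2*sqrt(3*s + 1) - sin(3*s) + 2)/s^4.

Substitution gives 0/0; apply L'Hôpital's rule 4 times.
After differentiating numerator and denominator 4 times the quotient is (-81*sin(3*s) + 1215/(8*(3*s + 1)^(7/2)))/(24); at s = 0 this is 405/64.

405/64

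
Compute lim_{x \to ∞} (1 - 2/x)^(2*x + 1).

Let L be the limit and take ln: ln L = lim (2x + 1)·ln(1 - 2/x) = lim (2x + 1)·(-2/x + O(1/x²)) = -4.
Hence L = e^(-4).

e^(-4)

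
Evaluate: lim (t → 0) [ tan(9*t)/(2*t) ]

Substitution gives 0/0.
Since tan(u)/u → 1 as u → 0, tan(9t)/(9t) → 1 and the limit is 9/2.

9/2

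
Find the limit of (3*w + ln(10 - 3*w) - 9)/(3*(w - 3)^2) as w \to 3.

Direct substitution gives 0/0.
Apply L'Hôpital: lim (3 - 3/(10 - 3*w))/(6*w - 18), still 0/0.
After 2 applications of L'Hôpital's rule the quotient is (-9/(10 - 3*w)^2)/(6); substituting w = 3 gives -3/2.

-3/2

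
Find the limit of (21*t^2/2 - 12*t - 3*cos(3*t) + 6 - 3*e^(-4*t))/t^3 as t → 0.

32

Substitution gives 0/0 (the numerator vanishes to order 3).
Expand each term to order t^3: the coefficient of t^3 in -3·cos(3t) is 0 and in -3·e^(-4t) is 32.
Lower-order terms cancel with the polynomial part, so the numerator is (32)·t^3 + o(t^3), and the limit is (32)/(1) = 32.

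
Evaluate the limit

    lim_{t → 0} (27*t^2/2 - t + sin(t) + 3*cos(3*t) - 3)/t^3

Substitution gives 0/0; apply L'Hôpital's rule 3 times.
After differentiating numerator and denominator 3 times the quotient is (81*sin(3*t) - cos(t))/(6); at t = 0 this is -1/6.

-1/6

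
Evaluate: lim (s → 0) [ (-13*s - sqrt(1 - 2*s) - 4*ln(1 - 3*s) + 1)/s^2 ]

Substitution gives 0/0 (the numerator vanishes to order 2).
Expand each term to order s^2: the coefficient of s^2 in -4·ln(1 - 3s) is 18 and in −√(1 - 2s) is 1/2.
Lower-order terms cancel with the polynomial part, so the numerator is (37/2)·s^2 + o(s^2), and the limit is (37/2)/(1) = 37/2.

37/2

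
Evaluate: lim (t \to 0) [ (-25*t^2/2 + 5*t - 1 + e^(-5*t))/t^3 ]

-125/6

Direct substitution gives 0/0.
Apply L'Hôpital: lim (-25*t + 5 - 5*e^(-5*t))/(3*t^2), still 0/0.
Apply L'Hôpital: lim (-25 + 25*e^(-5*t))/(6*t), still 0/0.
After 3 applications of L'Hôpital's rule the quotient is (-125*e^(-5*t))/(6); substituting t = 0 gives -125/6.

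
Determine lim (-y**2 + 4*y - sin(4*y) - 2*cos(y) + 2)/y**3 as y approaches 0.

Substitution gives 0/0 (the numerator vanishes to order 3).
Expand each term to order y^3: the coefficient of y^3 in −sin(4y) is 32/3 and in -2·cos(y) is 0.
Lower-order terms cancel with the polynomial part, so the numerator is (32/3)·y^3 + o(y^3), and the limit is (32/3)/(1) = 32/3.

32/3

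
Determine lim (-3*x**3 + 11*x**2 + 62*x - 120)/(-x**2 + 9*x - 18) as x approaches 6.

130/3

At x = 6 both the top and bottom vanish — a removable singularity. Factoring out (x - 6) from each leaves (-3*x^2 - 7*x + 20)/(3 - x), which at x = 6 equals 130/3.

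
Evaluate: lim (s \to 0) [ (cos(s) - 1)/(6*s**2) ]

Direct substitution gives 0/0.
Apply L'Hôpital: lim (-sin(s))/(12*s), still 0/0.
After 2 applications of L'Hôpital's rule the quotient is (-cos(s))/(12); substituting s = 0 gives -1/12.

-1/12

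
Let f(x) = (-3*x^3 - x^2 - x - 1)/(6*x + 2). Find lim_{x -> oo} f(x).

-∞

The numerator has higher degree (3 > 1); the quotient behaves like (-3/(6))·x^2 for large |x|.
As x → +∞ this diverges to -∞.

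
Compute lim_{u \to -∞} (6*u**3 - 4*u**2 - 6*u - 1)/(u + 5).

The numerator has higher degree (3 > 1); the quotient behaves like (6/(1))·u^2 for large |u|.
As u → −∞ this diverges to ∞.

∞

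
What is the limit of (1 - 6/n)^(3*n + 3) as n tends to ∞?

Let L be the limit and take ln: ln L = lim (3n + 3)·ln(1 - 6/n) = lim (3n + 3)·(-6/n + O(1/n²)) = -18.
Hence L = e^(-18).

e^(-18)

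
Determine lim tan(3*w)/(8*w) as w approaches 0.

3/8

Substitution gives 0/0.
Since tan(u)/u → 1 as u → 0, tan(3w)/(3w) → 1 and the limit is 3/8.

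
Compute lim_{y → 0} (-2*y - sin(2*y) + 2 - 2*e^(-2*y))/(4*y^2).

-1

Substitution gives 0/0 (the numerator vanishes to order 2).
Expand each term to order y^2: the coefficient of y^2 in −sin(2y) is 0 and in -2·e^(-2y) is -4.
Lower-order terms cancel with the polynomial part, so the numerator is (-4)·y^2 + o(y^2), and the limit is (-4)/(4) = -1.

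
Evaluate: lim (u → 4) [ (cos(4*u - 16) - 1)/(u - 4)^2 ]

-8

Direct substitution gives 0/0.
Apply L'Hôpital: lim (-4*sin(4*u - 16))/(2*u - 8), still 0/0.
After 2 applications of L'Hôpital's rule the quotient is (-16*cos(4*u - 16))/(2); substituting u = 4 gives -8.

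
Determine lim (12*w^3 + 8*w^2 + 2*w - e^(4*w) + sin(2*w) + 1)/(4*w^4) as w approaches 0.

Substitution gives 0/0 (the numerator vanishes to order 4).
Expand each term to order w^4: the coefficient of w^4 in sin(2w) is 0 and in −e^(4w) is -32/3.
Lower-order terms cancel with the polynomial part, so the numerator is (-32/3)·w^4 + o(w^4), and the limit is (-32/3)/(4) = -8/3.

-8/3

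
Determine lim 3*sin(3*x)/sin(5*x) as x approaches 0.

9/5

Substitution gives 0/0.
Divide numerator and denominator by x: sin(3x)/x → 3 and sin(5x)/x → 5, so the limit is 3·3/5 = 9/5.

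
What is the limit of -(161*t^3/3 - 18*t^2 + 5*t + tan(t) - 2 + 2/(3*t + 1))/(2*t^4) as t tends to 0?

-81

Substitution gives 0/0 (the numerator vanishes to order 4).
Expand each term to order t^4: the coefficient of t^4 in 2·1/(1 + 3t) is 162 and in tan(t) is 0.
Lower-order terms cancel with the polynomial part, so the numerator is (162)·t^4 + o(t^4), and the limit is (162)/(-2) = -81.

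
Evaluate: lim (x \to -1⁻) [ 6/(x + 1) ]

-∞

As x → -1⁻, (x + 1) → 0⁻, so (x + 1)^1 → 0⁻ and 6/(x + 1)^1 → -∞.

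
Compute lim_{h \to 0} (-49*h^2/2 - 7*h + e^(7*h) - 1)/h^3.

Direct substitution gives 0/0.
Apply L'Hôpital: lim (-49*h + 7*e^(7*h) - 7)/(3*h^2), still 0/0.
Apply L'Hôpital: lim (49*e^(7*h) - 49)/(6*h), still 0/0.
After 3 applications of L'Hôpital's rule the quotient is (343*e^(7*h))/(6); substituting h = 0 gives 343/6.

343/6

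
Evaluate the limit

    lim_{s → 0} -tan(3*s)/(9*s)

Substitution gives 0/0.
Since tan(u)/u → 1 as u → 0, tan(3s)/(3s) → 1 and the limit is 3/(-9) = -1/3.

-1/3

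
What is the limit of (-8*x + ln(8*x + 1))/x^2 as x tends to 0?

Direct substitution gives 0/0.
Apply L'Hôpital: lim (-8 + 8/(8*x + 1))/(2*x), still 0/0.
After 2 applications of L'Hôpital's rule the quotient is (-64/(8*x + 1)^2)/(2); substituting x = 0 gives -32.

-32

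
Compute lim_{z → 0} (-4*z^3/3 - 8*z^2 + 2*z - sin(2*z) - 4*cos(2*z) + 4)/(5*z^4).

-8/15

Substitution gives 0/0 (the numerator vanishes to order 4).
Expand each term to order z^4: the coefficient of z^4 in −sin(2z) is 0 and in -4·cos(2z) is -8/3.
Lower-order terms cancel with the polynomial part, so the numerator is (-8/3)·z^4 + o(z^4), and the limit is (-8/3)/(5) = -8/15.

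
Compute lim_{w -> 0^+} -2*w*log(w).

0

This is a 0·(−∞) form. Rewrite as -2·ln(w) / w^(−1) and apply L'Hôpital:
the derivative quotient is -2·(1/w) / (−1·w^(−2)) = (2/1)·w^1 → 0.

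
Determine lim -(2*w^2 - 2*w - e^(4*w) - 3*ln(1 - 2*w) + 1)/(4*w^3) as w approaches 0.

2/3

Substitution gives 0/0 (the numerator vanishes to order 3).
Expand each term to order w^3: the coefficient of w^3 in −e^(4w) is -32/3 and in -3·ln(1 - 2w) is 8.
Lower-order terms cancel with the polynomial part, so the numerator is (-8/3)·w^3 + o(w^3), and the limit is (-8/3)/(-4) = 2/3.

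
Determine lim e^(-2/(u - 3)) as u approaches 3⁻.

As u → 3⁻, -2/(u - 3) → +∞, so e^(-2/(u - 3)) → ∞.

∞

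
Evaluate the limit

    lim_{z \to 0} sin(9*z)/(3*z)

Substitution gives 0/0.
Write it as (9/3)·sin(9z)/(9z); since sin(u)/u → 1, the limit is 3.

3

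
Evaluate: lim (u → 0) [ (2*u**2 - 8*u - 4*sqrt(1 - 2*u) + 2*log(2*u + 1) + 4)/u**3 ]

22/3

Substitution gives 0/0; apply L'Hôpital's rule 3 times.
After differentiating numerator and denominator 3 times the quotient is (32/(2*u + 1)^3 + 12/(1 - 2*u)^(5/2))/(6); at u = 0 this is 22/3.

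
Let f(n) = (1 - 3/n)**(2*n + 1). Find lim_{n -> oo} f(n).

e^(-6)

The base → 1 and the exponent → ∞: a 1^∞ form.
Take logarithms: (2n + 1)·ln(1 - 3/n). Since ln(1+u) ~ u for small u, this behaves like (2n)·(-3/n) → -6.
So the limit is e^(-6).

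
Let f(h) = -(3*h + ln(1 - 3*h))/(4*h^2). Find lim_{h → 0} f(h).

9/8

Direct substitution gives 0/0.
Apply L'Hôpital: lim (3 - 3/(1 - 3*h))/(-8*h), still 0/0.
After 2 applications of L'Hôpital's rule the quotient is (-9/(1 - 3*h)^2)/(-8); substituting h = 0 gives 9/8.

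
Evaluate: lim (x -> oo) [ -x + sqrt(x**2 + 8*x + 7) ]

4

This has the form ∞ − ∞. Multiply and divide by the conjugate √(x^2 + 8*x + 7) + x.
That gives (8x + 7) / (√(x^2 + 8*x + 7) + x).
Divide numerator and denominator by x: the limit is 8/(2·1) = 4.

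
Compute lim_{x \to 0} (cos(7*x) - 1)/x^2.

-49/2

Direct substitution gives 0/0.
Apply L'Hôpital: lim (-7*sin(7*x))/(2*x), still 0/0.
After 2 applications of L'Hôpital's rule the quotient is (-49*cos(7*x))/(2); substituting x = 0 gives -49/2.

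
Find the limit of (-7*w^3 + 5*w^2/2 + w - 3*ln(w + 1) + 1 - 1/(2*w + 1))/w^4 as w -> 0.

Substitution gives 0/0 (the numerator vanishes to order 4).
Expand each term to order w^4: the coefficient of w^4 in -3·ln(1 + w) is 3/4 and in −1/(1 + 2w) is -16.
Lower-order terms cancel with the polynomial part, so the numerator is (-61/4)·w^4 + o(w^4), and the limit is (-61/4)/(1) = -61/4.

-61/4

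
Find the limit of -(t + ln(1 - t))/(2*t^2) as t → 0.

Direct substitution gives 0/0.
Apply L'Hôpital: lim (1 - 1/(1 - t))/(-4*t), still 0/0.
After 2 applications of L'Hôpital's rule the quotient is (-1/(1 - t)^2)/(-4); substituting t = 0 gives 1/4.

1/4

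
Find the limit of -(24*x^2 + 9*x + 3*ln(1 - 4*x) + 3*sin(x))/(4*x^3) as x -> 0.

129/8

Substitution gives 0/0 (the numerator vanishes to order 3).
Expand each term to order x^3: the coefficient of x^3 in 3·ln(1 - 4x) is -64 and in 3·sin(x) is -1/2.
Lower-order terms cancel with the polynomial part, so the numerator is (-129/2)·x^3 + o(x^3), and the limit is (-129/2)/(-4) = 129/8.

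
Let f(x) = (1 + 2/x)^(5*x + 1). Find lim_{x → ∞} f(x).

e^(10)

Write it as [(1 + 2/x)^x]^(5) · (1 + 2/x)^(1). The bracketed term tends to e^(2) and the second factor to 1, so the limit is e^(10).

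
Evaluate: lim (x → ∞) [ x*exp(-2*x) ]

0

Write as x^1/e^{2x}, an ∞/∞ form.
Exponential growth dominates any polynomial, so repeated L'Hôpital (or the standard result) gives 0.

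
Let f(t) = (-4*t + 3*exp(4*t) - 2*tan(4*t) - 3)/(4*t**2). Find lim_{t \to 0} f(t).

6

Substitution gives 0/0; apply L'Hôpital's rule 2 times.
After differentiating numerator and denominator 2 times the quotient is (48*e^(4*t) - 64*sin(4*t)/cos(4*t)^3)/(8); at t = 0 this is 6.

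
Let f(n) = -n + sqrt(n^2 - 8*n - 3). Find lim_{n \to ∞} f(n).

-4

An ∞ − ∞ form. Rationalising with the conjugate, the difference becomes (-8n - 3) / (√(n^2 - 8*n - 3) + n).
For large n the denominator behaves like 2·n, so the quotient tends to -8/2 = -4.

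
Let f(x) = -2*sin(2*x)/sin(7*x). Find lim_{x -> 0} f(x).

Substitution gives 0/0.
Divide numerator and denominator by x: sin(2x)/x → 2 and sin(7x)/x → 7, so the limit is -2·2/7 = -4/7.

-4/7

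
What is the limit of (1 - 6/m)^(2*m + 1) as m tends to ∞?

Let L be the limit and take ln: ln L = lim (2m + 1)·ln(1 - 6/m) = lim (2m + 1)·(-6/m + O(1/m²)) = -12.
Hence L = e^(-12).

e^(-12)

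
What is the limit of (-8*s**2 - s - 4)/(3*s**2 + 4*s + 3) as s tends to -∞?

-8/3

Numerator and denominator both have degree 2.
Dividing every term by s^2, all lower-order terms vanish and the limit is the ratio of leading coefficients, -8/(3) = -8/3.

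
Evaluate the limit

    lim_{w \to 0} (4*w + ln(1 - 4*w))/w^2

-8

Direct substitution gives 0/0.
Apply L'Hôpital: lim (4 - 4/(1 - 4*w))/(2*w), still 0/0.
After 2 applications of L'Hôpital's rule the quotient is (-16/(1 - 4*w)^2)/(2); substituting w = 0 gives -8.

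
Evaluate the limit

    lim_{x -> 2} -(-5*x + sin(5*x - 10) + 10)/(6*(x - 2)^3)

125/36

Direct substitution gives 0/0.
Apply L'Hôpital: lim (5*cos(5*x - 10) - 5)/(-18*(x - 2)^2), still 0/0.
Apply L'Hôpital: lim (-25*sin(5*x - 10))/(72 - 36*x), still 0/0.
After 3 applications of L'Hôpital's rule the quotient is (-125*cos(5*x - 10))/(-36); substituting x = 2 gives 125/36.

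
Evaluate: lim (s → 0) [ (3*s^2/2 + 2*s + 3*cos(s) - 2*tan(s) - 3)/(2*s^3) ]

-1/3

Substitution gives 0/0 (the numerator vanishes to order 3).
Expand each term to order s^3: the coefficient of s^3 in -2·tan(s) is -2/3 and in 3·cos(s) is 0.
Lower-order terms cancel with the polynomial part, so the numerator is (-2/3)·s^3 + o(s^3), and the limit is (-2/3)/(2) = -1/3.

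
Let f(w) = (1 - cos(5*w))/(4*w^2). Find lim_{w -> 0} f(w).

Substitution gives 0/0.
Use (1 − cos u)/u² → 1/2 with u = 5w: the limit is 5²/(2·4) = 25/8.

25/8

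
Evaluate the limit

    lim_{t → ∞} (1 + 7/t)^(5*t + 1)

Write it as [(1 + 7/t)^t]^(5) · (1 + 7/t)^(1). The bracketed term tends to e^(7) and the second factor to 1, so the limit is e^(35).

e^(35)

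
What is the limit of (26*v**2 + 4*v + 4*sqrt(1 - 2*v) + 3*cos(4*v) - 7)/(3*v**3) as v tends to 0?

Substitution gives 0/0; apply L'Hôpital's rule 3 times.
After differentiating numerator and denominator 3 times the quotient is (192*sin(4*v) - 12/(1 - 2*v)^(5/2))/(18); at v = 0 this is -2/3.

-2/3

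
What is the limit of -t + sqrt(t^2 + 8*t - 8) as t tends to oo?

4

This has the form ∞ − ∞. Multiply and divide by the conjugate √(t^2 + 8*t - 8) + t.
That gives (8t - 8) / (√(t^2 + 8*t - 8) + t).
Divide numerator and denominator by t: the limit is 8/(2·1) = 4.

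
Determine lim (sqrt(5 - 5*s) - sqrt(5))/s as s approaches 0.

Substitution gives 0/0. Multiply numerator and denominator by the conjugate √(5 - 5s) + √5.
The numerator becomes (5 - 5s) − 5 = -5s, so the expression simplifies to -5/(√(5 - 5s) + √5).
Letting s → 0 gives -5/(2√5) = -√(5)/2.

-√(5)/2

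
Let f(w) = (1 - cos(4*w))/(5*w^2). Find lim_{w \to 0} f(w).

Substitution gives 0/0.
Use (1 − cos u)/u² → 1/2 with u = 4w: the limit is 4²/(2·5) = 8/5.

8/5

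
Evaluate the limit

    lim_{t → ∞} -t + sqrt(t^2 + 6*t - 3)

3

An ∞ − ∞ form. Rationalising with the conjugate, the difference becomes (6t - 3) / (√(t^2 + 6*t - 3) + t).
For large t the denominator behaves like 2·t, so the quotient tends to 6/2 = 3.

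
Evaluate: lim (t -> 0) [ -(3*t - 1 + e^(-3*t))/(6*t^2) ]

-3/4

Direct substitution gives 0/0.
Apply L'Hôpital: lim (3 - 3*e^(-3*t))/(-12*t), still 0/0.
After 2 applications of L'Hôpital's rule the quotient is (9*e^(-3*t))/(-12); substituting t = 0 gives -3/4.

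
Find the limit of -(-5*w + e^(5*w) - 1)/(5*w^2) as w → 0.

-5/2

Direct substitution gives 0/0.
Apply L'Hôpital: lim (5*e^(5*w) - 5)/(-10*w), still 0/0.
After 2 applications of L'Hôpital's rule the quotient is (25*e^(5*w))/(-10); substituting w = 0 gives -5/2.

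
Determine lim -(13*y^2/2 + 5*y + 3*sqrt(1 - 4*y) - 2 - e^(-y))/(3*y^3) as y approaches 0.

71/18

Substitution gives 0/0 (the numerator vanishes to order 3).
Expand each term to order y^3: the coefficient of y^3 in 3·√(1 - 4y) is -12 and in −e^(-y) is 1/6.
Lower-order terms cancel with the polynomial part, so the numerator is (-71/6)·y^3 + o(y^3), and the limit is (-71/6)/(-3) = 71/18.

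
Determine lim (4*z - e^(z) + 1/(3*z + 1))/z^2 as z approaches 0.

Substitution gives 0/0; apply L'Hôpital's rule 2 times.
After differentiating numerator and denominator 2 times the quotient is (-e^(z) + 18/(3*z + 1)^3)/(2); at z = 0 this is 17/2.

17/2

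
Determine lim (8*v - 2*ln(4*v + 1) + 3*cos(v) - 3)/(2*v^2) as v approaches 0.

29/4

Substitution gives 0/0; apply L'Hôpital's rule 2 times.
After differentiating numerator and denominator 2 times the quotient is (-3*cos(v) + 32/(4*v + 1)^2)/(4); at v = 0 this is 29/4.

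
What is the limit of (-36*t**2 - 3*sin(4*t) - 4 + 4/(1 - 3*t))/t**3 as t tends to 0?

Substitution gives 0/0; apply L'Hôpital's rule 3 times.
After differentiating numerator and denominator 3 times the quotient is (192*cos(4*t) + 648/(3*t - 1)^4)/(6); at t = 0 this is 140.

140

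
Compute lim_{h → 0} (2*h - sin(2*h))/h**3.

4/3

Direct substitution gives 0/0.
Apply L'Hôpital: lim (2 - 2*cos(2*h))/(3*h^2), still 0/0.
Apply L'Hôpital: lim (4*sin(2*h))/(6*h), still 0/0.
After 3 applications of L'Hôpital's rule the quotient is (8*cos(2*h))/(6); substituting h = 0 gives 4/3.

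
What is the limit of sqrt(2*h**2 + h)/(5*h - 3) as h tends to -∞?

For large |h|, √(2*h^2 + h) ≈ √2·|h| and the denominator ≈ 5h.
Since h → −∞, |h| = −h, giving −√2/(5) = -√(2)/5.

-√(2)/5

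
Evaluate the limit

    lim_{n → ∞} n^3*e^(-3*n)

0

Write as n^3/e^{3n}, an ∞/∞ form.
Exponential growth dominates any polynomial, so repeated L'Hôpital (or the standard result) gives 0.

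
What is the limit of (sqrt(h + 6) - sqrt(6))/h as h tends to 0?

Substitution gives 0/0. Multiply numerator and denominator by the conjugate √(6 + h) + √6.
The numerator becomes (6 + h) − 6 = h, so the expression simplifies to 1/(√(6 + h) + √6).
Letting h → 0 gives 1/(2√6) = √(6)/12.

√(6)/12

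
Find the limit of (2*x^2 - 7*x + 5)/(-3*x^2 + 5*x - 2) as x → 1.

At x = 1 both the top and bottom vanish — a removable singularity. Factoring out (x - 1) from each leaves (2*x - 5)/(2 - 3*x), which at x = 1 equals 3.

3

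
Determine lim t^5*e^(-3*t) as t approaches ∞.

0

Write as t^5/e^{3t}, an ∞/∞ form.
Exponential growth dominates any polynomial, so repeated L'Hôpital (or the standard result) gives 0.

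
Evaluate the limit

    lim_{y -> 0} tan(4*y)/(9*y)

4/9

Substitution gives 0/0.
Since tan(u)/u → 1 as u → 0, tan(4y)/(4y) → 1 and the limit is 4/9.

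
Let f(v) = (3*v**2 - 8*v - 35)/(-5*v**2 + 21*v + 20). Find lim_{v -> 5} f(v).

-22/29

At v = 5 both the top and bottom vanish — a removable singularity. Factoring out (v - 5) from each leaves (3*v + 7)/(-5*v - 4), which at v = 5 equals -22/29.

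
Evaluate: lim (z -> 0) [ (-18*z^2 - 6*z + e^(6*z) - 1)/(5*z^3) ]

36/5

Direct substitution gives 0/0.
Apply L'Hôpital: lim (-36*z + 6*e^(6*z) - 6)/(15*z^2), still 0/0.
Apply L'Hôpital: lim (36*e^(6*z) - 36)/(30*z), still 0/0.
After 3 applications of L'Hôpital's rule the quotient is (216*e^(6*z))/(30); substituting z = 0 gives 36/5.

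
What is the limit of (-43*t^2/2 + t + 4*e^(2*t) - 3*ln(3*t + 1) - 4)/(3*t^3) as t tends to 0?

-65/9

Substitution gives 0/0 (the numerator vanishes to order 3).
Expand each term to order t^3: the coefficient of t^3 in 4·e^(2t) is 16/3 and in -3·ln(1 + 3t) is -27.
Lower-order terms cancel with the polynomial part, so the numerator is (-65/3)·t^3 + o(t^3), and the limit is (-65/3)/(3) = -65/9.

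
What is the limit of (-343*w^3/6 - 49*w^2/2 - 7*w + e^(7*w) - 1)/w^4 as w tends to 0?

2401/24

Direct substitution gives 0/0.
Apply L'Hôpital: lim (-343*w^2/2 - 49*w + 7*e^(7*w) - 7)/(4*w^3), still 0/0.
Apply L'Hôpital: lim (-343*w + 49*e^(7*w) - 49)/(12*w^2), still 0/0.
Apply L'Hôpital: lim (343*e^(7*w) - 343)/(24*w), still 0/0.
After 4 applications of L'Hôpital's rule the quotient is (2401*e^(7*w))/(24); substituting w = 0 gives 2401/24.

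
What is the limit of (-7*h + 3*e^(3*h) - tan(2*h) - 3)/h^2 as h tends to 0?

Substitution gives 0/0 (the numerator vanishes to order 2).
Expand each term to order h^2: the coefficient of h^2 in 3·e^(3h) is 27/2 and in −tan(2h) is 0.
Lower-order terms cancel with the polynomial part, so the numerator is (27/2)·h^2 + o(h^2), and the limit is (27/2)/(1) = 27/2.

27/2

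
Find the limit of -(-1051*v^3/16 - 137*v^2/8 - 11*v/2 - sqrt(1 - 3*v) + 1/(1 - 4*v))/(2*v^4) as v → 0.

Substitution gives 0/0; apply L'Hôpital's rule 4 times.
After differentiating numerator and denominator 4 times the quotient is (-6144/(4*v - 1)^5 + 1215/(16*(1 - 3*v)^(7/2)))/(-48); at v = 0 this is -33173/256.

-33173/256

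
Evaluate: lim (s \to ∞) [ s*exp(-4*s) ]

Write as s^1/e^{4s}, an ∞/∞ form.
Exponential growth dominates any polynomial, so repeated L'Hôpital (or the standard result) gives 0.

0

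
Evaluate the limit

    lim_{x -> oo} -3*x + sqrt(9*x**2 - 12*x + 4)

An ∞ − ∞ form. Rationalising with the conjugate, the difference becomes (-12x + 4) / (√(9*x^2 - 12*x + 4) + 3x).
For large x the denominator behaves like 2·3x, so the quotient tends to -12/6 = -2.

-2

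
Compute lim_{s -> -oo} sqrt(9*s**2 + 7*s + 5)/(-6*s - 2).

For large |s|, √(9*s^2 + 7*s + 5) ≈ √9·|s| and the denominator ≈ -6s.
Since s → −∞, |s| = −s, giving −√9/(-6) = 1/2.

1/2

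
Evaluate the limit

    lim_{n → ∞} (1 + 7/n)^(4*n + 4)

e^(28)

Let L be the limit and take ln: ln L = lim (4n + 4)·ln(1 + 7/n) = lim (4n + 4)·(7/n + O(1/n²)) = 28.
Hence L = e^(28).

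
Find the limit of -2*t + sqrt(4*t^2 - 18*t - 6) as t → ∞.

-9/2

An ∞ − ∞ form. Rationalising with the conjugate, the difference becomes (-18t - 6) / (√(4*t^2 - 18*t - 6) + 2t).
For large t the denominator behaves like 2·2t, so the quotient tends to -18/4 = -9/2.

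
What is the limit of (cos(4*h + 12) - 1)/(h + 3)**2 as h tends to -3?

Direct substitution gives 0/0.
Apply L'Hôpital: lim (-4*sin(4*h + 12))/(2*h + 6), still 0/0.
After 2 applications of L'Hôpital's rule the quotient is (-16*cos(4*h + 12))/(2); substituting h = -3 gives -8.

-8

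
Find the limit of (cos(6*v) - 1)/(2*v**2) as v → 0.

-9

Direct substitution gives 0/0.
Apply L'Hôpital: lim (-6*sin(6*v))/(4*v), still 0/0.
After 2 applications of L'Hôpital's rule the quotient is (-36*cos(6*v))/(4); substituting v = 0 gives -9.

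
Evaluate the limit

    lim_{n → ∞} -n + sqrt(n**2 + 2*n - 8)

An ∞ − ∞ form. Rationalising with the conjugate, the difference becomes (2n - 8) / (√(n^2 + 2*n - 8) + n).
For large n the denominator behaves like 2·n, so the quotient tends to 2/2 = 1.

1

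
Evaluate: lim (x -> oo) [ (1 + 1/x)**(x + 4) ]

Write it as [(1 + 1/x)^x]^(1) · (1 + 1/x)^(4). The bracketed term tends to e^(1) and the second factor to 1, so the limit is e^(1).

e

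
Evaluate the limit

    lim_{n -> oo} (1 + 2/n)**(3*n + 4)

The base → 1 and the exponent → ∞: a 1^∞ form.
Take logarithms: (3n + 4)·ln(1 + 2/n). Since ln(1+u) ~ u for small u, this behaves like (3n)·(2/n) → 6.
So the limit is e^(6).

e^(6)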